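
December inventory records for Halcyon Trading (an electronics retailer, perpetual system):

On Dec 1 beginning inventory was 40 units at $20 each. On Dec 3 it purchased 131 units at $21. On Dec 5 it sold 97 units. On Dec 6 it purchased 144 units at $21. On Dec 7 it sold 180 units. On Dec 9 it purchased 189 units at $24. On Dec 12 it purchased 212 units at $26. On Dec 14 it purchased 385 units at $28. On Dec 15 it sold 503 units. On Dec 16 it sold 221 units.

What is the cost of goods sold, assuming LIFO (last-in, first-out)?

COGS = $25,155

Dec 5, 97 sold [LIFO — newest first]: 97 @ $21 = $2,037
Dec 7, 180 sold [LIFO — newest first]: 144 @ $21 + 34 @ $21 + 2 @ $20 = $3,778
Dec 15, 503 sold [LIFO — newest first]: 385 @ $28 + 118 @ $26 = $13,848
Dec 16, 221 sold [LIFO — newest first]: 94 @ $26 + 127 @ $24 = $5,492
Total COGS = $2,037 + $3,778 + $13,848 + $5,492 = $25,155
Ending inventory: 38 @ $20 + 62 @ $24 = $2,248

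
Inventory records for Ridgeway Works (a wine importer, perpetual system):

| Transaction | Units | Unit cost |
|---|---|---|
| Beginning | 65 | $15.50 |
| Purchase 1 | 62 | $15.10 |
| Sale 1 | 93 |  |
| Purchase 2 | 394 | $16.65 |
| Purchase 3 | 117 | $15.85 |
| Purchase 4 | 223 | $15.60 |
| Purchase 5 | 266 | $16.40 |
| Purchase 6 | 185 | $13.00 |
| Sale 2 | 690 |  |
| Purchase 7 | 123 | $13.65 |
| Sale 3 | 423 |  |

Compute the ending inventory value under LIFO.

Ending inventory = $3,773.75

Sale 1 (93) [LIFO — newest first]: 62 @ $15.10 + 31 @ $15.50 = $1,416.70
Sale 2 (690) [LIFO — newest first]: 185 @ $13.00 + 266 @ $16.40 + 223 @ $15.60 + 16 @ $15.85 = $10,499.80
Sale 3 (423) [LIFO — newest first]: 123 @ $13.65 + 101 @ $15.85 + 199 @ $16.65 = $6,593.15
Total COGS = $1,416.70 + $10,499.80 + $6,593.15 = $18,509.65
Ending inventory: 34 @ $15.50 + 195 @ $16.65 = $3,773.75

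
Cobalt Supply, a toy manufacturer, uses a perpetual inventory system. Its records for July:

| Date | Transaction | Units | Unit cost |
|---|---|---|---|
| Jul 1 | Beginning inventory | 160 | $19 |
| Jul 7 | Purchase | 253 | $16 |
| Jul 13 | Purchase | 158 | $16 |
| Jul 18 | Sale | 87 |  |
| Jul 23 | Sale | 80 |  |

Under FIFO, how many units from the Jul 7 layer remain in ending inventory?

246

Jul 18, 87 sold [FIFO — oldest first]: 87 @ $19 = $1,653
Jul 23, 80 sold [FIFO — oldest first]: 73 @ $19 + 7 @ $16 = $1,499
Total COGS = $1,653 + $1,499 = $3,152
Ending inventory: 246 @ $16 + 158 @ $16 = $6,464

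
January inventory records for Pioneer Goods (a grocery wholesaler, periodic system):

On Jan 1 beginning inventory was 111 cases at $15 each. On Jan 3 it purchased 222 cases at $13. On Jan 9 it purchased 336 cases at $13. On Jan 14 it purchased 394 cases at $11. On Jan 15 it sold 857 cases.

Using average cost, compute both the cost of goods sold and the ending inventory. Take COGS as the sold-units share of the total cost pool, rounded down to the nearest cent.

COGS = $10,684.68; ending inventory = $2,568.32

Jan 15, sell 857: 857/1063 × $13,253.00 → $10,684.68
Ending inventory (cost pool remaining) = $2,568.32
Check: goods available $13,253.00 = COGS $10,684.68 + ending $2,568.32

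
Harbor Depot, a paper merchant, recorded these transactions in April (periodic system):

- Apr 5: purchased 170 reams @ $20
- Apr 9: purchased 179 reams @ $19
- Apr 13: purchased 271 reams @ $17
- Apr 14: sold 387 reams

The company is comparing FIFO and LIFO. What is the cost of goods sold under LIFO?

COGS = $6,811

FIFO COGS: 170 @ $20 + 179 @ $19 + 38 @ $17 = $7,447
LIFO COGS: 271 @ $17 + 116 @ $19 = $6,811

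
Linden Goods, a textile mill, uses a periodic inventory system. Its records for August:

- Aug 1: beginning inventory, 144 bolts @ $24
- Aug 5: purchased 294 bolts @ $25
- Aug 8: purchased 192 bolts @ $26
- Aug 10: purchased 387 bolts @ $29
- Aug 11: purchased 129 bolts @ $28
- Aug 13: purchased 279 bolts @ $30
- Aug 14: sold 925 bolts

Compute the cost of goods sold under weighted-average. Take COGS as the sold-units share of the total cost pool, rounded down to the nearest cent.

COGS = $25,317.73

Aug 14, sell 925: 925/1425 × $39,003.00 → $25,317.73
Ending inventory (cost pool remaining) = $13,685.27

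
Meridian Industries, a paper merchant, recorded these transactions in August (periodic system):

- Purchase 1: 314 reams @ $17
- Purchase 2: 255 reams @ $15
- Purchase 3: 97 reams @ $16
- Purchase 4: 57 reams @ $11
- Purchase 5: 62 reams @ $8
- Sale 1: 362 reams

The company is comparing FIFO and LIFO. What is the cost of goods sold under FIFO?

COGS = $6,058

FIFO COGS: 314 @ $17 + 48 @ $15 = $6,058
LIFO COGS: 62 @ $8 + 57 @ $11 + 97 @ $16 + 146 @ $15 = $4,865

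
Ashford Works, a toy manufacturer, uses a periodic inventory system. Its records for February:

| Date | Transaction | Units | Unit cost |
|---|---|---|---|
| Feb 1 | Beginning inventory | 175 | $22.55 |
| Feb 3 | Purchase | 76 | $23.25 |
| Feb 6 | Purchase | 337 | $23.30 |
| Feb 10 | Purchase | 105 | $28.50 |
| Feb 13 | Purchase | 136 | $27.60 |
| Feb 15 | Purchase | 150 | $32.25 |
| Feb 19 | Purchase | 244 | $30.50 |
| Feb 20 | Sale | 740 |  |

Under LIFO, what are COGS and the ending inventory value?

Feb 20, 740 sold [LIFO — newest first]: 244 @ $30.50 + 150 @ $32.25 + 136 @ $27.60 + 105 @ $28.50 + 105 @ $23.30 = $21,472.10
Ending inventory: 175 @ $22.55 + 76 @ $23.25 + 232 @ $23.30 = $11,118.85
Check: goods available $32,590.95 = COGS $21,472.10 + ending $11,118.85

COGS = $21,472.10; ending inventory = $11,118.85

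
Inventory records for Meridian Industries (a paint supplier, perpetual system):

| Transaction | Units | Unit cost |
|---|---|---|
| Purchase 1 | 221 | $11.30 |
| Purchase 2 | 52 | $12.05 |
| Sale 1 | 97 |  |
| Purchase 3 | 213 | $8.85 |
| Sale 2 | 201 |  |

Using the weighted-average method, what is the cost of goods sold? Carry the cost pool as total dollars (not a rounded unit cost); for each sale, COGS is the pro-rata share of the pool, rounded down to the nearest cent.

COGS = $3,124.60

After Purchase 1: 221 on hand, pool $2,497.30 (≈ $11.3000 each)
After Purchase 2: 273 on hand, pool $3,123.90 (≈ $11.4429 each)
Sale 1, sell 97: 97/273 × $3,123.90 → $1,109.95
After Purchase 3: 389 on hand, pool $3,899.00 (≈ $10.0231 each)
Sale 2, sell 201: 201/389 × $3,899.00 → $2,014.65
Total COGS = $1,109.95 + $2,014.65 = $3,124.60
Ending inventory (cost pool remaining) = $1,884.35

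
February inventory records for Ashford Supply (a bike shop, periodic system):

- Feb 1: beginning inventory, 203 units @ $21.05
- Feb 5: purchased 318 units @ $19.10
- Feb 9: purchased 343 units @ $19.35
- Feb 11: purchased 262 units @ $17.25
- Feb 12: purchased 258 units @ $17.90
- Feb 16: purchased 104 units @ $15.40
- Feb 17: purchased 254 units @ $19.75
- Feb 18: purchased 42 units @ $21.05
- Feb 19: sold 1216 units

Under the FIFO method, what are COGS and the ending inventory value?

COGS = $23,114.50; ending inventory = $10,509.40

Feb 19, 1216 sold [FIFO — oldest first]: 203 @ $21.05 + 318 @ $19.10 + 343 @ $19.35 + 262 @ $17.25 + 90 @ $17.90 = $23,114.50
Ending inventory: 168 @ $17.90 + 104 @ $15.40 + 254 @ $19.75 + 42 @ $21.05 = $10,509.40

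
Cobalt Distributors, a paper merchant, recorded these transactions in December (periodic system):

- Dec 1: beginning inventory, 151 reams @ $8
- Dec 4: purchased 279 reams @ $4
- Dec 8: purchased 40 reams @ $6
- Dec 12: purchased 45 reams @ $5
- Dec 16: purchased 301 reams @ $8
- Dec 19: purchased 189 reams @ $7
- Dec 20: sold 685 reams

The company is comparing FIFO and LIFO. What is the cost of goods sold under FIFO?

FIFO COGS: 151 @ $8 + 279 @ $4 + 40 @ $6 + 45 @ $5 + 170 @ $8 = $4,149
LIFO COGS: 189 @ $7 + 301 @ $8 + 45 @ $5 + 40 @ $6 + 110 @ $4 = $4,636

COGS = $4,149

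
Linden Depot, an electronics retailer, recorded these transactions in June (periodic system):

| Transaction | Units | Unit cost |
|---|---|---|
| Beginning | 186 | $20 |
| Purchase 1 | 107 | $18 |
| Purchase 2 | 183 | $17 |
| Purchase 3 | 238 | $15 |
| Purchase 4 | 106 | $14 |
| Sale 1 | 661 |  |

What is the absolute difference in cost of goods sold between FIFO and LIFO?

$901

FIFO COGS: 186 @ $20 + 107 @ $18 + 183 @ $17 + 185 @ $15 = $11,532
LIFO COGS: 106 @ $14 + 238 @ $15 + 183 @ $17 + 107 @ $18 + 27 @ $20 = $10,631
Difference = |$11,532 − $10,631| = $901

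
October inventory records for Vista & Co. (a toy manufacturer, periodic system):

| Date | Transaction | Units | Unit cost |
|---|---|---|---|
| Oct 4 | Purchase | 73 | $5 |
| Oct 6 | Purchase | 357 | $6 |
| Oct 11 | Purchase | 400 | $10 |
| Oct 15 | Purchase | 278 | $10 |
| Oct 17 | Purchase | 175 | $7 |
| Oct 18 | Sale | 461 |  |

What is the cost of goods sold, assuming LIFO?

COGS = $4,085

Oct 18, 461 sold [LIFO — newest first]: 175 @ $7 + 278 @ $10 + 8 @ $10 = $4,085
Ending inventory: 73 @ $5 + 357 @ $6 + 392 @ $10 = $6,427
Check: goods available $10,512 = COGS $4,085 + ending $6,427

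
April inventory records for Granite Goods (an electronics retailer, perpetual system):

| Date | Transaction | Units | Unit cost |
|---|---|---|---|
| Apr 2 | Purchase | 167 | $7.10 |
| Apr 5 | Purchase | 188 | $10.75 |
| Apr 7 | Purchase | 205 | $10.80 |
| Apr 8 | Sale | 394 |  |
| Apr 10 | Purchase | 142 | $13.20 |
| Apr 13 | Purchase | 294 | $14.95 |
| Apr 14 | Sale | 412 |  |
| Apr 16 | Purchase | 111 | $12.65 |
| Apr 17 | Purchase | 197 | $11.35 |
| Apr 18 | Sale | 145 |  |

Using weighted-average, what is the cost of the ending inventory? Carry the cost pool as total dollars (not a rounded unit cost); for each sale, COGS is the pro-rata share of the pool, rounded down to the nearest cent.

After Apr 2: 167 on hand, pool $1,185.70 (≈ $7.1000 each)
After Apr 5: 355 on hand, pool $3,206.70 (≈ $9.0330 each)
After Apr 7: 560 on hand, pool $5,420.70 (≈ $9.6798 each)
Apr 8, sell 394: 394/560 × $5,420.70 → $3,813.84
After Apr 10: 308 on hand, pool $3,481.26 (≈ $11.3028 each)
After Apr 13: 602 on hand, pool $7,876.56 (≈ $13.0840 each)
Apr 14, sell 412: 412/602 × $7,876.56 → $5,390.60
After Apr 16: 301 on hand, pool $3,890.11 (≈ $12.9240 each)
After Apr 17: 498 on hand, pool $6,126.06 (≈ $12.3013 each)
Apr 18, sell 145: 145/498 × $6,126.06 → $1,783.69
Total COGS = $3,813.84 + $5,390.60 + $1,783.69 = $10,988.13
Ending inventory (cost pool remaining) = $4,342.37

Ending inventory = $4,342.37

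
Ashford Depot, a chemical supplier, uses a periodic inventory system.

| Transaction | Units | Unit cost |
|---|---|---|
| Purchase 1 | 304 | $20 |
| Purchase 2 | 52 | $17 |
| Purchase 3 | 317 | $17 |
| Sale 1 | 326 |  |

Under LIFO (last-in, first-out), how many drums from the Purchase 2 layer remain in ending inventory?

Sale 1 (326) [LIFO — newest first]: 317 @ $17 + 9 @ $17 = $5,542
Ending inventory: 304 @ $20 + 43 @ $17 = $6,811

43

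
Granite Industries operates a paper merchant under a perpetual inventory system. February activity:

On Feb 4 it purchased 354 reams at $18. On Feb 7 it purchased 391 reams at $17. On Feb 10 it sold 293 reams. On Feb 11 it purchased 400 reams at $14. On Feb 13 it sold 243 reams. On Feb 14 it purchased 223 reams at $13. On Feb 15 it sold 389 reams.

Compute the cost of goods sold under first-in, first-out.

COGS = $15,539

Feb 10, 293 sold [FIFO — oldest first]: 293 @ $18 = $5,274
Feb 13, 243 sold [FIFO — oldest first]: 61 @ $18 + 182 @ $17 = $4,192
Feb 15, 389 sold [FIFO — oldest first]: 209 @ $17 + 180 @ $14 = $6,073
Total COGS = $5,274 + $4,192 + $6,073 = $15,539
Ending inventory: 220 @ $14 + 223 @ $13 = $5,979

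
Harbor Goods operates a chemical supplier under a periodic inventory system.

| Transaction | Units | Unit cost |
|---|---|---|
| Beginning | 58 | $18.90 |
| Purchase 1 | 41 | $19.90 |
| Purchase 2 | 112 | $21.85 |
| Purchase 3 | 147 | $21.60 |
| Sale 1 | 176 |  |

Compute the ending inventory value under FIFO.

Sale 1 (176) [FIFO — oldest first]: 58 @ $18.90 + 41 @ $19.90 + 77 @ $21.85 = $3,594.55
Ending inventory: 35 @ $21.85 + 147 @ $21.60 = $3,939.95
Check: goods available $7,534.50 = COGS $3,594.55 + ending $3,939.95

Ending inventory = $3,939.95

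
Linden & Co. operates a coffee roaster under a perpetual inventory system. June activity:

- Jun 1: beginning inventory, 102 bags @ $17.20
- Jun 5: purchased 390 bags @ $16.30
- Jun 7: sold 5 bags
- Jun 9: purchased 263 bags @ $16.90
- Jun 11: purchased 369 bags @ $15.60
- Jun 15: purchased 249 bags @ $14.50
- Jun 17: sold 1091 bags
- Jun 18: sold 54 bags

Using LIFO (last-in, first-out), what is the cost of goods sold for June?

Jun 7, 5 sold [LIFO — newest first]: 5 @ $16.30 = $81.50
Jun 17, 1091 sold [LIFO — newest first]: 249 @ $14.50 + 369 @ $15.60 + 263 @ $16.90 + 210 @ $16.30 = $17,234.60
Jun 18, 54 sold [LIFO — newest first]: 54 @ $16.30 = $880.20
Total COGS = $81.50 + $17,234.60 + $880.20 = $18,196.30
Ending inventory: 102 @ $17.20 + 121 @ $16.30 = $3,726.70

COGS = $18,196.30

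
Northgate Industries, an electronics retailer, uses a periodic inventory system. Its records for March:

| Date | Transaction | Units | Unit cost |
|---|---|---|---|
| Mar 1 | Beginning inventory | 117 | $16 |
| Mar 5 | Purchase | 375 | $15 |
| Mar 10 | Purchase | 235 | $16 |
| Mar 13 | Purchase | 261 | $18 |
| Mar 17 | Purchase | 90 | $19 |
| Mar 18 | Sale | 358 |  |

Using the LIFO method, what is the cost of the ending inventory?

Mar 18, 358 sold [LIFO — newest first]: 90 @ $19 + 261 @ $18 + 7 @ $16 = $6,520
Ending inventory: 117 @ $16 + 375 @ $15 + 228 @ $16 = $11,145

Ending inventory = $11,145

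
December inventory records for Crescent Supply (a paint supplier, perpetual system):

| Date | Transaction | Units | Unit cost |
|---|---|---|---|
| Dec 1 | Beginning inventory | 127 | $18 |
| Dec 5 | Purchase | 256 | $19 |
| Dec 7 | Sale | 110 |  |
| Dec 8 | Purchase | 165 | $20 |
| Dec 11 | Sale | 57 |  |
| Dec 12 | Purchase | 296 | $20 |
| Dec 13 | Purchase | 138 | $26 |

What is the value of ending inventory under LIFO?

Dec 7, 110 sold [LIFO — newest first]: 110 @ $19 = $2,090
Dec 11, 57 sold [LIFO — newest first]: 57 @ $20 = $1,140
Total COGS = $2,090 + $1,140 = $3,230
Ending inventory: 127 @ $18 + 146 @ $19 + 108 @ $20 + 296 @ $20 + 138 @ $26 = $16,728

Ending inventory = $16,728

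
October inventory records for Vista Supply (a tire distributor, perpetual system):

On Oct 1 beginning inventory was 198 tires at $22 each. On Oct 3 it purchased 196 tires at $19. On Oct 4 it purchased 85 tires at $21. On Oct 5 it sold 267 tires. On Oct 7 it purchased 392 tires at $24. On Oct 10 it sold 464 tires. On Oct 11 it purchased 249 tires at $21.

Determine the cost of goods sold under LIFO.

COGS = $16,193

Oct 5, 267 sold [LIFO — newest first]: 85 @ $21 + 182 @ $19 = $5,243
Oct 10, 464 sold [LIFO — newest first]: 392 @ $24 + 14 @ $19 + 58 @ $22 = $10,950
Total COGS = $5,243 + $10,950 = $16,193
Ending inventory: 140 @ $22 + 249 @ $21 = $8,309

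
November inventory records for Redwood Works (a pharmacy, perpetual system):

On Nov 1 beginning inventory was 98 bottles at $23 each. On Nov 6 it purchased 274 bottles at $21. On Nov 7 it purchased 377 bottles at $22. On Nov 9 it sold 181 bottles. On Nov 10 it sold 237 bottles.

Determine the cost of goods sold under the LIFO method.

Nov 9, 181 sold [LIFO — newest first]: 181 @ $22 = $3,982
Nov 10, 237 sold [LIFO — newest first]: 196 @ $22 + 41 @ $21 = $5,173
Total COGS = $3,982 + $5,173 = $9,155
Ending inventory: 98 @ $23 + 233 @ $21 = $7,147
Check: goods available $16,302 = COGS $9,155 + ending $7,147

COGS = $9,155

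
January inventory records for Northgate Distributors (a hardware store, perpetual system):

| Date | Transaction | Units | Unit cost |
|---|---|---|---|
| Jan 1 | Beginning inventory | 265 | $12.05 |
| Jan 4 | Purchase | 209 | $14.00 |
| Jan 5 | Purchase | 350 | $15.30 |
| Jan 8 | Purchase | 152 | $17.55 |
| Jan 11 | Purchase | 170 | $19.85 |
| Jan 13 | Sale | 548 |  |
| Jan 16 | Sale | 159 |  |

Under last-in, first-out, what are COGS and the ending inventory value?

Jan 13, 548 sold [LIFO — newest first]: 170 @ $19.85 + 152 @ $17.55 + 226 @ $15.30 = $9,499.90
Jan 16, 159 sold [LIFO — newest first]: 124 @ $15.30 + 35 @ $14.00 = $2,387.20
Total COGS = $9,499.90 + $2,387.20 = $11,887.10
Ending inventory: 265 @ $12.05 + 174 @ $14.00 = $5,629.25
Check: goods available $17,516.35 = COGS $11,887.10 + ending $5,629.25

COGS = $11,887.10; ending inventory = $5,629.25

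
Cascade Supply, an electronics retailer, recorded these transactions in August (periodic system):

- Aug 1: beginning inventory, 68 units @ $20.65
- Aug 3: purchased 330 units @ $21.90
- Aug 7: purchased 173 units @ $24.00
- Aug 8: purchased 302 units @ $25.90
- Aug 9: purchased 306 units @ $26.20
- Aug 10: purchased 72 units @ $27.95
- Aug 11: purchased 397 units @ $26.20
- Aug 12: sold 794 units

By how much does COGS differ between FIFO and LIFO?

FIFO COGS: 68 @ $20.65 + 330 @ $21.90 + 173 @ $24.00 + 223 @ $25.90 = $18,558.90
LIFO COGS: 397 @ $26.20 + 72 @ $27.95 + 306 @ $26.20 + 19 @ $25.90 = $20,923.10
Difference = |$18,558.90 − $20,923.10| = $2,364.20

$2,364.20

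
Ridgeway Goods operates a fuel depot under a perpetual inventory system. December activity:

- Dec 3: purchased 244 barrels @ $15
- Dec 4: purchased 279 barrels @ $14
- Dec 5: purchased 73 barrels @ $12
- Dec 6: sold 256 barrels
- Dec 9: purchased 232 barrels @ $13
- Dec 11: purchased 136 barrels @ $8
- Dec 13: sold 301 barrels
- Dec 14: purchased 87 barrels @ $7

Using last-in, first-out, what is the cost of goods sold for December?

Dec 6, 256 sold [LIFO — newest first]: 73 @ $12 + 183 @ $14 = $3,438
Dec 13, 301 sold [LIFO — newest first]: 136 @ $8 + 165 @ $13 = $3,233
Total COGS = $3,438 + $3,233 = $6,671
Ending inventory: 244 @ $15 + 96 @ $14 + 67 @ $13 + 87 @ $7 = $6,484

COGS = $6,671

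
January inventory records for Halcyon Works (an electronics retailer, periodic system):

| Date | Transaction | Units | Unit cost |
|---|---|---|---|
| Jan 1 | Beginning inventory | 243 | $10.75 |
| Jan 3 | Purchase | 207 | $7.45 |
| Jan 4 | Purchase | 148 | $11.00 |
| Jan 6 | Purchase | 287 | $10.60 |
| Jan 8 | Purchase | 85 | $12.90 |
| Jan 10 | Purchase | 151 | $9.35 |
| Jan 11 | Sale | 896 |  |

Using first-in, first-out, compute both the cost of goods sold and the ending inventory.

Jan 11, 896 sold [FIFO — oldest first]: 243 @ $10.75 + 207 @ $7.45 + 148 @ $11.00 + 287 @ $10.60 + 11 @ $12.90 = $8,966.50
Ending inventory: 74 @ $12.90 + 151 @ $9.35 = $2,366.45

COGS = $8,966.50; ending inventory = $2,366.45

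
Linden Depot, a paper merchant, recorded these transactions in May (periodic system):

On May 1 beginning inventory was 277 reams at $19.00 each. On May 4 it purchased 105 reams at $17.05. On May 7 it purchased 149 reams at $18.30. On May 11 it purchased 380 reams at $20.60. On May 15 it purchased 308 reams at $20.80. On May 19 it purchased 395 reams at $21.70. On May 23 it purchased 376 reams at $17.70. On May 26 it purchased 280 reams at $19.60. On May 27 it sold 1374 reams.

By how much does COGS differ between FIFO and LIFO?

FIFO COGS: 277 @ $19.00 + 105 @ $17.05 + 149 @ $18.30 + 380 @ $20.60 + 308 @ $20.80 + 155 @ $21.70 = $27,377.85
LIFO COGS: 280 @ $19.60 + 376 @ $17.70 + 395 @ $21.70 + 308 @ $20.80 + 15 @ $20.60 = $27,430.10
Difference = |$27,377.85 − $27,430.10| = $52.25

$52.25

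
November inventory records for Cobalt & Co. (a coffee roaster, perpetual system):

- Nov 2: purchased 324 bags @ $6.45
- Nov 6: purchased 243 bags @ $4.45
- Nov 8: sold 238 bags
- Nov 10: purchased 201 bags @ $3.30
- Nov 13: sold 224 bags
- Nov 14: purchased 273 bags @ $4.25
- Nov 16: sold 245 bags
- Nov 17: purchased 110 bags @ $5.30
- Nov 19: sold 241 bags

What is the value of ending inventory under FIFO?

Nov 8, 238 sold [FIFO — oldest first]: 238 @ $6.45 = $1,535.10
Nov 13, 224 sold [FIFO — oldest first]: 86 @ $6.45 + 138 @ $4.45 = $1,168.80
Nov 16, 245 sold [FIFO — oldest first]: 105 @ $4.45 + 140 @ $3.30 = $929.25
Nov 19, 241 sold [FIFO — oldest first]: 61 @ $3.30 + 180 @ $4.25 = $966.30
Total COGS = $1,535.10 + $1,168.80 + $929.25 + $966.30 = $4,599.45
Ending inventory: 93 @ $4.25 + 110 @ $5.30 = $978.25

Ending inventory = $978.25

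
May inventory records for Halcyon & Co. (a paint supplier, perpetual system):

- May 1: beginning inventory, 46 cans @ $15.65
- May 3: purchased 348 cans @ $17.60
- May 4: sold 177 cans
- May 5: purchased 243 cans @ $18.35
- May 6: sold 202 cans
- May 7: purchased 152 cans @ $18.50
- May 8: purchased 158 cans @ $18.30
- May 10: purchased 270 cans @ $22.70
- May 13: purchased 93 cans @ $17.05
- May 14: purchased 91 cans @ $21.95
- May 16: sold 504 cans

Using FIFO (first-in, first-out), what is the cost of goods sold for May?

May 4, 177 sold [FIFO — oldest first]: 46 @ $15.65 + 131 @ $17.60 = $3,025.50
May 6, 202 sold [FIFO — oldest first]: 202 @ $17.60 = $3,555.20
May 16, 504 sold [FIFO — oldest first]: 15 @ $17.60 + 243 @ $18.35 + 152 @ $18.50 + 94 @ $18.30 = $9,255.25
Total COGS = $3,025.50 + $3,555.20 + $9,255.25 = $15,835.95
Ending inventory: 64 @ $18.30 + 270 @ $22.70 + 93 @ $17.05 + 91 @ $21.95 = $10,883.30

COGS = $15,835.95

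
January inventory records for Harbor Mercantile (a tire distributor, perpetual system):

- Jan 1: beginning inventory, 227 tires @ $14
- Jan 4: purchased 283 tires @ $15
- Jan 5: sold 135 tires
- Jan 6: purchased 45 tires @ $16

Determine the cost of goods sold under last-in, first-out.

COGS = $2,025

Jan 5, 135 sold [LIFO — newest first]: 135 @ $15 = $2,025
Ending inventory: 227 @ $14 + 148 @ $15 + 45 @ $16 = $6,118
Check: goods available $8,143 = COGS $2,025 + ending $6,118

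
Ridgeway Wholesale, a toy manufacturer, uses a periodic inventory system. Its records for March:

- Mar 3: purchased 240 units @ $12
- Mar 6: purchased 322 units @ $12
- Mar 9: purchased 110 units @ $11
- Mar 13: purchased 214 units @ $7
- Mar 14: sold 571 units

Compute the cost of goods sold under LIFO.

COGS = $5,672

Mar 14, 571 sold [LIFO — newest first]: 214 @ $7 + 110 @ $11 + 247 @ $12 = $5,672
Ending inventory: 240 @ $12 + 75 @ $12 = $3,780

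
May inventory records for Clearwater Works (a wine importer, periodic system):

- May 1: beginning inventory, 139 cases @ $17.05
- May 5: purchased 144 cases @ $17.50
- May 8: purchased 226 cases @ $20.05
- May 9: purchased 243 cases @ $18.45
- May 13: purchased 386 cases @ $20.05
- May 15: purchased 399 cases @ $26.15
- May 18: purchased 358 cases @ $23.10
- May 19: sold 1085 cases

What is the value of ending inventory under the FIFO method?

May 19, 1085 sold [FIFO — oldest first]: 139 @ $17.05 + 144 @ $17.50 + 226 @ $20.05 + 243 @ $18.45 + 333 @ $20.05 = $20,581.25
Ending inventory: 53 @ $20.05 + 399 @ $26.15 + 358 @ $23.10 = $19,766.30
Check: goods available $40,347.55 = COGS $20,581.25 + ending $19,766.30

Ending inventory = $19,766.30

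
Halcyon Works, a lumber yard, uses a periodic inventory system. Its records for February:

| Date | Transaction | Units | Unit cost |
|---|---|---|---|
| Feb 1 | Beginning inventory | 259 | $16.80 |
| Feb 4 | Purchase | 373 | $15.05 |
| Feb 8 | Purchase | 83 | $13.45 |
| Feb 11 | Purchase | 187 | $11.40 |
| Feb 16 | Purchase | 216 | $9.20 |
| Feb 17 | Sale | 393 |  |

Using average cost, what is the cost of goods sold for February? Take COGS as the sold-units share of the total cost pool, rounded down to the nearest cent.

COGS = $5,343.18

Feb 17, sell 393: 393/1118 × $15,200.20 → $5,343.18
Ending inventory (cost pool remaining) = $9,857.02
Check: goods available $15,200.20 = COGS $5,343.18 + ending $9,857.02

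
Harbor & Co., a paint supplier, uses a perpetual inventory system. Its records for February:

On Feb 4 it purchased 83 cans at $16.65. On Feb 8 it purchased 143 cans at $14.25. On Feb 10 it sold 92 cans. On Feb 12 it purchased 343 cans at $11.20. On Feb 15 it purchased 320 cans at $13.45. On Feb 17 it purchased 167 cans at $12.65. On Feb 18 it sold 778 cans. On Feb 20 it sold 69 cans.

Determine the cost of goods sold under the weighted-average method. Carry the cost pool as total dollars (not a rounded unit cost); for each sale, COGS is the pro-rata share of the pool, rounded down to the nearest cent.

After Feb 4: 83 on hand, pool $1,381.95 (≈ $16.6500 each)
After Feb 8: 226 on hand, pool $3,419.70 (≈ $15.1314 each)
Feb 10, sell 92: 92/226 × $3,419.70 → $1,392.09
After Feb 12: 477 on hand, pool $5,869.21 (≈ $12.3044 each)
After Feb 15: 797 on hand, pool $10,173.21 (≈ $12.7644 each)
After Feb 17: 964 on hand, pool $12,285.76 (≈ $12.7446 each)
Feb 18, sell 778: 778/964 × $12,285.76 → $9,915.27
Feb 20, sell 69: 69/186 × $2,370.49 → $879.37
Total COGS = $1,392.09 + $9,915.27 + $879.37 = $12,186.73
Ending inventory (cost pool remaining) = $1,491.12
Check: goods available $13,677.85 = COGS $12,186.73 + ending $1,491.12

COGS = $12,186.73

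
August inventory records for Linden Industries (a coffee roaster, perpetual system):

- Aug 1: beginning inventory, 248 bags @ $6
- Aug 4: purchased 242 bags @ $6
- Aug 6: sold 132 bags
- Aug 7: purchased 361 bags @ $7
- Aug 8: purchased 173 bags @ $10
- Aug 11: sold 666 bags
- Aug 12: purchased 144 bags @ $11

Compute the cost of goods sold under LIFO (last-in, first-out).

COGS = $5,841

Aug 6, 132 sold [LIFO — newest first]: 132 @ $6 = $792
Aug 11, 666 sold [LIFO — newest first]: 173 @ $10 + 361 @ $7 + 110 @ $6 + 22 @ $6 = $5,049
Total COGS = $792 + $5,049 = $5,841
Ending inventory: 226 @ $6 + 144 @ $11 = $2,940
Check: goods available $8,781 = COGS $5,841 + ending $2,940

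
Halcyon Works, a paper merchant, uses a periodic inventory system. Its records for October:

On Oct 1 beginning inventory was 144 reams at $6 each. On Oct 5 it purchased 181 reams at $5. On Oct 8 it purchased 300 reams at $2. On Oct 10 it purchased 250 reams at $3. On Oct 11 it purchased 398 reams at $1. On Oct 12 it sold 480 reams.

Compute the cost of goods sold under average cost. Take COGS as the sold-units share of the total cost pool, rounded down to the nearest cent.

COGS = $1,326.12

Oct 12, sell 480: 480/1273 × $3,517.00 → $1,326.12
Ending inventory (cost pool remaining) = $2,190.88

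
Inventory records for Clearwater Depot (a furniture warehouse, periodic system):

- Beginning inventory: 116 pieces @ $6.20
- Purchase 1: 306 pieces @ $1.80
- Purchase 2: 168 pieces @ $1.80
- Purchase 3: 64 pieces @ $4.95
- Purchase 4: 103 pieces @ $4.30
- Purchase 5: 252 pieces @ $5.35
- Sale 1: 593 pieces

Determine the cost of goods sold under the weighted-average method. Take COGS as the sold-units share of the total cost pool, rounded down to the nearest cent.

Sale 1, sell 593: 593/1009 × $3,680.30 → $2,162.95
Ending inventory (cost pool remaining) = $1,517.35

COGS = $2,162.95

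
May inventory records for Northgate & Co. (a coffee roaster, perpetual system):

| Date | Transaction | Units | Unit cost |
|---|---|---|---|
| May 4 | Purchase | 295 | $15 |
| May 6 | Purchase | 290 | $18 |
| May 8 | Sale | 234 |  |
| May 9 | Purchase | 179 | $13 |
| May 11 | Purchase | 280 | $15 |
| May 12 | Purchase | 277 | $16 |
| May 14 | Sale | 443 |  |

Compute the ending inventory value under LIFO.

May 8, 234 sold [LIFO — newest first]: 234 @ $18 = $4,212
May 14, 443 sold [LIFO — newest first]: 277 @ $16 + 166 @ $15 = $6,922
Total COGS = $4,212 + $6,922 = $11,134
Ending inventory: 295 @ $15 + 56 @ $18 + 179 @ $13 + 114 @ $15 = $9,470

Ending inventory = $9,470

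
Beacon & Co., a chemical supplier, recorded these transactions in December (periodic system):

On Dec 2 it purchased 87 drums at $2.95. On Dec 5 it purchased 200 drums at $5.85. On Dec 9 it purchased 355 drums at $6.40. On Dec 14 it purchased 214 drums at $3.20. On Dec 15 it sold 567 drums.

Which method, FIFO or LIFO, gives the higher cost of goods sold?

FIFO COGS: 87 @ $2.95 + 200 @ $5.85 + 280 @ $6.40 = $3,218.65
LIFO COGS: 214 @ $3.20 + 353 @ $6.40 = $2,944.00

FIFO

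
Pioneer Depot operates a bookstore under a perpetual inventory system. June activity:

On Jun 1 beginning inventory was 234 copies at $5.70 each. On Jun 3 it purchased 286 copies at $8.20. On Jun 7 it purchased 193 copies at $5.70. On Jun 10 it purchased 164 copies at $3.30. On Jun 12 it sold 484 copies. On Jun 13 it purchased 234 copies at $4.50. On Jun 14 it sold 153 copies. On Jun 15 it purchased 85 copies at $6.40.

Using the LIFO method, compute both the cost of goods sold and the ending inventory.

Jun 12, 484 sold [LIFO — newest first]: 164 @ $3.30 + 193 @ $5.70 + 127 @ $8.20 = $2,682.70
Jun 14, 153 sold [LIFO — newest first]: 153 @ $4.50 = $688.50
Total COGS = $2,682.70 + $688.50 = $3,371.20
Ending inventory: 234 @ $5.70 + 159 @ $8.20 + 81 @ $4.50 + 85 @ $6.40 = $3,546.10
Check: goods available $6,917.30 = COGS $3,371.20 + ending $3,546.10

COGS = $3,371.20; ending inventory = $3,546.10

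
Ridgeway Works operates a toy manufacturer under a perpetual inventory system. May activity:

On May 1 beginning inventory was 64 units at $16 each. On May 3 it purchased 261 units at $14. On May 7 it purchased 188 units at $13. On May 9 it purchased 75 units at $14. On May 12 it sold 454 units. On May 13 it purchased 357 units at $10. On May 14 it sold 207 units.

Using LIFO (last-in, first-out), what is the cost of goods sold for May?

COGS = $8,238

May 12, 454 sold [LIFO — newest first]: 75 @ $14 + 188 @ $13 + 191 @ $14 = $6,168
May 14, 207 sold [LIFO — newest first]: 207 @ $10 = $2,070
Total COGS = $6,168 + $2,070 = $8,238
Ending inventory: 64 @ $16 + 70 @ $14 + 150 @ $10 = $3,504
Check: goods available $11,742 = COGS $8,238 + ending $3,504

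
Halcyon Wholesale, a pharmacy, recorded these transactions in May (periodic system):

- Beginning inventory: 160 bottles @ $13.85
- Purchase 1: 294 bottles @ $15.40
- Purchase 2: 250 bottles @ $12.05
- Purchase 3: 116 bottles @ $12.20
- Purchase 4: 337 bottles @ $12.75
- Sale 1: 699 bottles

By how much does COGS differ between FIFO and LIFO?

FIFO COGS: 160 @ $13.85 + 294 @ $15.40 + 245 @ $12.05 = $9,695.85
LIFO COGS: 337 @ $12.75 + 116 @ $12.20 + 246 @ $12.05 = $8,676.25
Difference = |$9,695.85 − $8,676.25| = $1,019.60

$1,019.60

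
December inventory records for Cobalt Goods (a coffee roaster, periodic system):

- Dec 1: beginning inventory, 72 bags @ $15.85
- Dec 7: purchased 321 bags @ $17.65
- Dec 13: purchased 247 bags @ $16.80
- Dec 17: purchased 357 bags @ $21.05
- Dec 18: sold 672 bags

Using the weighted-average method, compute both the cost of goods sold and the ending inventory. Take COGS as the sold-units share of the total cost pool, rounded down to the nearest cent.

Dec 18, sell 672: 672/997 × $18,471.30 → $12,450.06
Ending inventory (cost pool remaining) = $6,021.24

COGS = $12,450.06; ending inventory = $6,021.24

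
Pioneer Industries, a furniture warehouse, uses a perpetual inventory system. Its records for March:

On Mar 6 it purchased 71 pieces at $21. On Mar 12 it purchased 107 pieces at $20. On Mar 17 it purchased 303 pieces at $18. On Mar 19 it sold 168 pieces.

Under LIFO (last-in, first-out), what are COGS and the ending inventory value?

COGS = $3,024; ending inventory = $6,061

Mar 19, 168 sold [LIFO — newest first]: 168 @ $18 = $3,024
Ending inventory: 71 @ $21 + 107 @ $20 + 135 @ $18 = $6,061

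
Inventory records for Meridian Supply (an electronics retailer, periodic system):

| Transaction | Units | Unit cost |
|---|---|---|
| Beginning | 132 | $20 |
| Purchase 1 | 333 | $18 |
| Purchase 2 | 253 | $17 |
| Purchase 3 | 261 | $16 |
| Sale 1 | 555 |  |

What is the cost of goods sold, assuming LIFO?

Sale 1 (555) [LIFO — newest first]: 261 @ $16 + 253 @ $17 + 41 @ $18 = $9,215
Ending inventory: 132 @ $20 + 292 @ $18 = $7,896

COGS = $9,215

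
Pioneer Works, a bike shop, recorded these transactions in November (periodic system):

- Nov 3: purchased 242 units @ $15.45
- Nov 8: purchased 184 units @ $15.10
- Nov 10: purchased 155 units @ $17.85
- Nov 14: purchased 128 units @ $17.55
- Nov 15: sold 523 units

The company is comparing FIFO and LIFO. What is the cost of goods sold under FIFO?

FIFO COGS: 242 @ $15.45 + 184 @ $15.10 + 97 @ $17.85 = $8,248.75
LIFO COGS: 128 @ $17.55 + 155 @ $17.85 + 184 @ $15.10 + 56 @ $15.45 = $8,656.75

COGS = $8,248.75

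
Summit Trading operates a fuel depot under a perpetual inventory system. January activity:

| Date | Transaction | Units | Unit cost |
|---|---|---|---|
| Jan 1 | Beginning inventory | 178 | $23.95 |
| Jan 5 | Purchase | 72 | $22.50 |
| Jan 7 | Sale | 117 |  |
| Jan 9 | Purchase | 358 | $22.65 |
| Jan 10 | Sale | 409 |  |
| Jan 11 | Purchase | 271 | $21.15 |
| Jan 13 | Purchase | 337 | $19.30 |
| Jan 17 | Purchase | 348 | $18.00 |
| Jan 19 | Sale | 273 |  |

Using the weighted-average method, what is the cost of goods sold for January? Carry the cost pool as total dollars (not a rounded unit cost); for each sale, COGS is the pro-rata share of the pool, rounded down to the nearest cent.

After Jan 1: 178 on hand, pool $4,263.10 (≈ $23.9500 each)
After Jan 5: 250 on hand, pool $5,883.10 (≈ $23.5324 each)
Jan 7, sell 117: 117/250 × $5,883.10 → $2,753.29
After Jan 9: 491 on hand, pool $11,238.51 (≈ $22.8890 each)
Jan 10, sell 409: 409/491 × $11,238.51 → $9,361.61
After Jan 11: 353 on hand, pool $7,608.55 (≈ $21.5540 each)
After Jan 13: 690 on hand, pool $14,112.65 (≈ $20.4531 each)
After Jan 17: 1038 on hand, pool $20,376.65 (≈ $19.6307 each)
Jan 19, sell 273: 273/1038 × $20,376.65 → $5,359.17
Total COGS = $2,753.29 + $9,361.61 + $5,359.17 = $17,474.07
Ending inventory (cost pool remaining) = $15,017.48
Check: goods available $32,491.55 = COGS $17,474.07 + ending $15,017.48

COGS = $17,474.07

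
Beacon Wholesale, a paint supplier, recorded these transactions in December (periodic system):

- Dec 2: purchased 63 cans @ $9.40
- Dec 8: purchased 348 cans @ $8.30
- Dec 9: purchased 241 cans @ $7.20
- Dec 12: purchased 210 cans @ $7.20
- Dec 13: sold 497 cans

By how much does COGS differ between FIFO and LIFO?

FIFO COGS: 63 @ $9.40 + 348 @ $8.30 + 86 @ $7.20 = $4,099.80
LIFO COGS: 210 @ $7.20 + 241 @ $7.20 + 46 @ $8.30 = $3,629.00
Difference = |$4,099.80 − $3,629.00| = $470.80

$470.80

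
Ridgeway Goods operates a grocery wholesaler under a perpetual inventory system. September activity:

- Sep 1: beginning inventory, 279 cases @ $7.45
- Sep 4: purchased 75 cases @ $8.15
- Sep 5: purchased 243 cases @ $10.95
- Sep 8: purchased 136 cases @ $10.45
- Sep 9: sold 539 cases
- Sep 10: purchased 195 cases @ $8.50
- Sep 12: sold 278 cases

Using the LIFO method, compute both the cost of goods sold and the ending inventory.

COGS = $7,602.40; ending inventory = $826.95

Sep 9, 539 sold [LIFO — newest first]: 136 @ $10.45 + 243 @ $10.95 + 75 @ $8.15 + 85 @ $7.45 = $5,326.55
Sep 12, 278 sold [LIFO — newest first]: 195 @ $8.50 + 83 @ $7.45 = $2,275.85
Total COGS = $5,326.55 + $2,275.85 = $7,602.40
Ending inventory: 111 @ $7.45 = $826.95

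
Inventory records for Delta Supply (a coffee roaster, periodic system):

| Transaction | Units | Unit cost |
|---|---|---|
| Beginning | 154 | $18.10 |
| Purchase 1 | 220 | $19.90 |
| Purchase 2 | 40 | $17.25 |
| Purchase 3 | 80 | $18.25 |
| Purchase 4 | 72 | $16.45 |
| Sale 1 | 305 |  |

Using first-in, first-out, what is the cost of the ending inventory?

Sale 1 (305) [FIFO — oldest first]: 154 @ $18.10 + 151 @ $19.90 = $5,792.30
Ending inventory: 69 @ $19.90 + 40 @ $17.25 + 80 @ $18.25 + 72 @ $16.45 = $4,707.50

Ending inventory = $4,707.50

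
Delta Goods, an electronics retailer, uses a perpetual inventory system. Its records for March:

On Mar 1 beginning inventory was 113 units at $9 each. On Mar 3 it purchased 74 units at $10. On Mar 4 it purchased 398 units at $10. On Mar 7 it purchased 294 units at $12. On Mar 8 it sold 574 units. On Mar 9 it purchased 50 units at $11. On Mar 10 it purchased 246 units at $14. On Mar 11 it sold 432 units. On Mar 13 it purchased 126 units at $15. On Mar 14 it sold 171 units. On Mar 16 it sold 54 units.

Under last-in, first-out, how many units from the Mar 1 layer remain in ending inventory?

Mar 8, 574 sold [LIFO — newest first]: 294 @ $12 + 280 @ $10 = $6,328
Mar 11, 432 sold [LIFO — newest first]: 246 @ $14 + 50 @ $11 + 118 @ $10 + 18 @ $10 = $5,354
Mar 14, 171 sold [LIFO — newest first]: 126 @ $15 + 45 @ $10 = $2,340
Mar 16, 54 sold [LIFO — newest first]: 11 @ $10 + 43 @ $9 = $497
Total COGS = $6,328 + $5,354 + $2,340 + $497 = $14,519
Ending inventory: 70 @ $9 = $630
Check: goods available $15,149 = COGS $14,519 + ending $630

70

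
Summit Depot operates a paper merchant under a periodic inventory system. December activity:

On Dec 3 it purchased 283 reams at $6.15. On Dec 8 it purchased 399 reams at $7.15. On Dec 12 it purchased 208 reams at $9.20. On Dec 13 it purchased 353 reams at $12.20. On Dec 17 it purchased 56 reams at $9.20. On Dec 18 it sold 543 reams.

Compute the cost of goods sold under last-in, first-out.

COGS = $6,054.60

Dec 18, 543 sold [LIFO — newest first]: 56 @ $9.20 + 353 @ $12.20 + 134 @ $9.20 = $6,054.60
Ending inventory: 283 @ $6.15 + 399 @ $7.15 + 74 @ $9.20 = $5,274.10
Check: goods available $11,328.70 = COGS $6,054.60 + ending $5,274.10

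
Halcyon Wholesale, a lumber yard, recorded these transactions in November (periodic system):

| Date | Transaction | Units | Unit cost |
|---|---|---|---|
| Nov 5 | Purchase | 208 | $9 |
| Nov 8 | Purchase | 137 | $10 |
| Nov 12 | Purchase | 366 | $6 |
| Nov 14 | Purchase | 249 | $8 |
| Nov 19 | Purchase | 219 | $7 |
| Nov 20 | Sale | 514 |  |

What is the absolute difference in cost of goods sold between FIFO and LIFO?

$455

FIFO COGS: 208 @ $9 + 137 @ $10 + 169 @ $6 = $4,256
LIFO COGS: 219 @ $7 + 249 @ $8 + 46 @ $6 = $3,801
Difference = |$4,256 − $3,801| = $455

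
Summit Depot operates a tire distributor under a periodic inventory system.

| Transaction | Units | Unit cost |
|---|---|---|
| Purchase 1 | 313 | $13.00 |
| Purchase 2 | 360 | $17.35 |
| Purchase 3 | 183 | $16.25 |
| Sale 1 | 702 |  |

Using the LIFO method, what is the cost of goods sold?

Sale 1 (702) [LIFO — newest first]: 183 @ $16.25 + 360 @ $17.35 + 159 @ $13.00 = $11,286.75
Ending inventory: 154 @ $13.00 = $2,002.00
Check: goods available $13,288.75 = COGS $11,286.75 + ending $2,002.00

COGS = $11,286.75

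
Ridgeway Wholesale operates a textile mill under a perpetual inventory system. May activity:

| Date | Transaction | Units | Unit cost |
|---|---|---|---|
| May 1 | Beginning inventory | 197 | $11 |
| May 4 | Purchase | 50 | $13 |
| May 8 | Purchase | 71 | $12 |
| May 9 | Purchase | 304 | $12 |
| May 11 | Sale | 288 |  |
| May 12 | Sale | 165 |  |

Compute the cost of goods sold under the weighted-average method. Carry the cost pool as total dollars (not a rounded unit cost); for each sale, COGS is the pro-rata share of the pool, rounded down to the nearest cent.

COGS = $5,328.93

After May 1: 197 on hand, pool $2,167.00 (≈ $11.0000 each)
After May 4: 247 on hand, pool $2,817.00 (≈ $11.4049 each)
After May 8: 318 on hand, pool $3,669.00 (≈ $11.5377 each)
After May 9: 622 on hand, pool $7,317.00 (≈ $11.7637 each)
May 11, sell 288: 288/622 × $7,317.00 → $3,387.93
May 12, sell 165: 165/334 × $3,929.07 → $1,941.00
Total COGS = $3,387.93 + $1,941.00 = $5,328.93
Ending inventory (cost pool remaining) = $1,988.07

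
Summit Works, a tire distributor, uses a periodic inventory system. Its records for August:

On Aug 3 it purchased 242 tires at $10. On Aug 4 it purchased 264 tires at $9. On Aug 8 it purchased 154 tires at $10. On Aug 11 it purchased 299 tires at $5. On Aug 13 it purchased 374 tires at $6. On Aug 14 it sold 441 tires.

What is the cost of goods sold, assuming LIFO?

Aug 14, 441 sold [LIFO — newest first]: 374 @ $6 + 67 @ $5 = $2,579
Ending inventory: 242 @ $10 + 264 @ $9 + 154 @ $10 + 232 @ $5 = $7,496

COGS = $2,579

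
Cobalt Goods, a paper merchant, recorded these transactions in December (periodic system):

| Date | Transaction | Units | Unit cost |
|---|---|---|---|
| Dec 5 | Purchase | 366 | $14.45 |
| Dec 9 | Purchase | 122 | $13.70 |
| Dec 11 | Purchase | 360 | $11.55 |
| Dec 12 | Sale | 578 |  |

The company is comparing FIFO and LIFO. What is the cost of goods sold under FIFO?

FIFO COGS: 366 @ $14.45 + 122 @ $13.70 + 90 @ $11.55 = $7,999.60
LIFO COGS: 360 @ $11.55 + 122 @ $13.70 + 96 @ $14.45 = $7,216.60

COGS = $7,999.60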